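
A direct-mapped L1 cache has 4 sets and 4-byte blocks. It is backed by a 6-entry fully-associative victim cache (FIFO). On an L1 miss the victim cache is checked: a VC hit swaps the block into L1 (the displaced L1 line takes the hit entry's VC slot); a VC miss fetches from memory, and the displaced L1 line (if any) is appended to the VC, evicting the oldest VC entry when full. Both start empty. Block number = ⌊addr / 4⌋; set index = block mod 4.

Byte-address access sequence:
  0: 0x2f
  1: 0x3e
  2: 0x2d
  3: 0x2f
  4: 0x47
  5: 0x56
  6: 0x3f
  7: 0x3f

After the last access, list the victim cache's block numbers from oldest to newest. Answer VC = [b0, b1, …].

#0 0x2f→b11/s3 MISS; vc=[]
#1 0x3e→b15/s3 MISS; vc=[11]
#2 0x2d→b11/s3 VC-HIT; vc=[15]
#3 0x2f→b11/s3 L1-HIT; vc=[15]
#4 0x47→b17/s1 MISS; vc=[15]
#5 0x56→b21/s1 MISS; vc=[15,17]
#6 0x3f→b15/s3 VC-HIT; vc=[11,17]
#7 0x3f→b15/s3 L1-HIT; vc=[11,17]

VC = [11, 17]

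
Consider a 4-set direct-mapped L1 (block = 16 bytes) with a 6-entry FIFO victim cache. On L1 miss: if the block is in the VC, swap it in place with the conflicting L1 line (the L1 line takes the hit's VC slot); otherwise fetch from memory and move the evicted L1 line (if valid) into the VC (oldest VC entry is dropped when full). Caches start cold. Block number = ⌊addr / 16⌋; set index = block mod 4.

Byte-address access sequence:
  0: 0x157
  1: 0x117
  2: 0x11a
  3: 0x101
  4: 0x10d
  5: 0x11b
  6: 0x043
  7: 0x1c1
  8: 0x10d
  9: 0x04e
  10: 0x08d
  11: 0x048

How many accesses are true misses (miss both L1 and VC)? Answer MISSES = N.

MISSES = 6

#0 0x157→b21/s1 MISS; vc=[]
#1 0x117→b17/s1 MISS; vc=[21]
#2 0x11a→b17/s1 L1-HIT; vc=[21]
#3 0x101→b16/s0 MISS; vc=[21]
#4 0x10d→b16/s0 L1-HIT; vc=[21]
#5 0x11b→b17/s1 L1-HIT; vc=[21]
#6 0x43→b4/s0 MISS; vc=[21,16]
#7 0x1c1→b28/s0 MISS; vc=[21,16,4]
#8 0x10d→b16/s0 VC-HIT; vc=[21,28,4]
#9 0x4e→b4/s0 VC-HIT; vc=[21,28,16]
#10 0x8d→b8/s0 MISS; vc=[21,28,16,4]
#11 0x48→b4/s0 VC-HIT; vc=[21,28,16,8]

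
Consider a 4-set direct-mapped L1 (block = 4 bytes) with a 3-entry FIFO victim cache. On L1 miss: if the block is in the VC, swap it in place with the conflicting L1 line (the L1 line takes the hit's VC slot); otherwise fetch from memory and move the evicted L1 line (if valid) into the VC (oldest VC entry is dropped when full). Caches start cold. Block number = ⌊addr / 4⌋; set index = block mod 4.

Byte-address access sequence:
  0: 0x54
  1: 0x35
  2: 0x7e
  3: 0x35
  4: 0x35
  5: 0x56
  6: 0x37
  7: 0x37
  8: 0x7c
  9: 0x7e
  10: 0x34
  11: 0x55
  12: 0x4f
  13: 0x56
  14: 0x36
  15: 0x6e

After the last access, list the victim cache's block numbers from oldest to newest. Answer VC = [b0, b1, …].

  [0] addr=0x54 blk=21 s=1: MISS | VC []
  [1] addr=0x35 blk=13 s=1: MISS | VC [21]
  [2] addr=0x7e blk=31 s=3: MISS | VC [21]
  [3] addr=0x35 blk=13 s=1: L1-HIT | VC [21]
  [4] addr=0x35 blk=13 s=1: L1-HIT | VC [21]
  [5] addr=0x56 blk=21 s=1: VC-HIT | VC [13]
  [6] addr=0x37 blk=13 s=1: VC-HIT | VC [21]
  [7] addr=0x37 blk=13 s=1: L1-HIT | VC [21]
  [8] addr=0x7c blk=31 s=3: L1-HIT | VC [21]
  [9] addr=0x7e blk=31 s=3: L1-HIT | VC [21]
  [10] addr=0x34 blk=13 s=1: L1-HIT | VC [21]
  [11] addr=0x55 blk=21 s=1: VC-HIT | VC [13]
  [12] addr=0x4f blk=19 s=3: MISS | VC [13, 31]
  [13] addr=0x56 blk=21 s=1: L1-HIT | VC [13, 31]
  [14] addr=0x36 blk=13 s=1: VC-HIT | VC [21, 31]
  [15] addr=0x6e blk=27 s=3: MISS | VC [21, 31, 19]

VC = [21, 31, 19]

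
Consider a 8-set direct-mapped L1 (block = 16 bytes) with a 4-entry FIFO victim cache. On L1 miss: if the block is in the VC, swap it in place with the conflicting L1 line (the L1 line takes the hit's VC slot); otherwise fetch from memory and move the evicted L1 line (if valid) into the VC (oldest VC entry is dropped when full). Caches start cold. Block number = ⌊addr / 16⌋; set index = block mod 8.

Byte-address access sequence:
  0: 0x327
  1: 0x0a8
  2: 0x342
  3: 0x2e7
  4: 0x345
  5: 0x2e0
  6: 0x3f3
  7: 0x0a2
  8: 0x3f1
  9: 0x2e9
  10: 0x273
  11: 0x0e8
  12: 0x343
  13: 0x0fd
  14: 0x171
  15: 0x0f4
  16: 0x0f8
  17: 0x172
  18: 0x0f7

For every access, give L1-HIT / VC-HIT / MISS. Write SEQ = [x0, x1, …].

  [0] addr=0x327 blk=50 s=2: MISS | VC []
  [1] addr=0xa8 blk=10 s=2: MISS | VC [50]
  [2] addr=0x342 blk=52 s=4: MISS | VC [50]
  [3] addr=0x2e7 blk=46 s=6: MISS | VC [50]
  [4] addr=0x345 blk=52 s=4: L1-HIT | VC [50]
  [5] addr=0x2e0 blk=46 s=6: L1-HIT | VC [50]
  [6] addr=0x3f3 blk=63 s=7: MISS | VC [50]
  [7] addr=0xa2 blk=10 s=2: L1-HIT | VC [50]
  [8] addr=0x3f1 blk=63 s=7: L1-HIT | VC [50]
  [9] addr=0x2e9 blk=46 s=6: L1-HIT | VC [50]
  [10] addr=0x273 blk=39 s=7: MISS | VC [50, 63]
  [11] addr=0xe8 blk=14 s=6: MISS | VC [50, 63, 46]
  [12] addr=0x343 blk=52 s=4: L1-HIT | VC [50, 63, 46]
  [13] addr=0xfd blk=15 s=7: MISS | VC [50, 63, 46, 39]
  [14] addr=0x171 blk=23 s=7: MISS | VC [63, 46, 39, 15]
  [15] addr=0xf4 blk=15 s=7: VC-HIT | VC [63, 46, 39, 23]
  [16] addr=0xf8 blk=15 s=7: L1-HIT | VC [63, 46, 39, 23]
  [17] addr=0x172 blk=23 s=7: VC-HIT | VC [63, 46, 39, 15]
  [18] addr=0xf7 blk=15 s=7: VC-HIT | VC [63, 46, 39, 23]

SEQ = [MISS, MISS, MISS, MISS, L1-HIT, L1-HIT, MISS, L1-HIT, L1-HIT, L1-HIT, MISS, MISS, L1-HIT, MISS, MISS, VC-HIT, L1-HIT, VC-HIT, VC-HIT]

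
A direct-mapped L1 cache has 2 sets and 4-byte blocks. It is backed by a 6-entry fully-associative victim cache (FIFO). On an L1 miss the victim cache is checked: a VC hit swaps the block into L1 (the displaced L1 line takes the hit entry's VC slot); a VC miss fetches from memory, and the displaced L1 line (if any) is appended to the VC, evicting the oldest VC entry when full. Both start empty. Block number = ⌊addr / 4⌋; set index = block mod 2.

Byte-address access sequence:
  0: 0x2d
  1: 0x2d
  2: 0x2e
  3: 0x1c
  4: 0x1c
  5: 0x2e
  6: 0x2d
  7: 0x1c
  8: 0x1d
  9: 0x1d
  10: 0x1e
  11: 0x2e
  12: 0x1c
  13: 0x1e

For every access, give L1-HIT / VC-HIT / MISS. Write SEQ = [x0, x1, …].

SEQ = [MISS, L1-HIT, L1-HIT, MISS, L1-HIT, VC-HIT, L1-HIT, VC-HIT, L1-HIT, L1-HIT, L1-HIT, VC-HIT, VC-HIT, L1-HIT]

#0 0x2d→b11/s1 MISS; vc=[]
#1 0x2d→b11/s1 L1-HIT; vc=[]
#2 0x2e→b11/s1 L1-HIT; vc=[]
#3 0x1c→b7/s1 MISS; vc=[11]
#4 0x1c→b7/s1 L1-HIT; vc=[11]
#5 0x2e→b11/s1 VC-HIT; vc=[7]
#6 0x2d→b11/s1 L1-HIT; vc=[7]
#7 0x1c→b7/s1 VC-HIT; vc=[11]
#8 0x1d→b7/s1 L1-HIT; vc=[11]
#9 0x1d→b7/s1 L1-HIT; vc=[11]
#10 0x1e→b7/s1 L1-HIT; vc=[11]
#11 0x2e→b11/s1 VC-HIT; vc=[7]
#12 0x1c→b7/s1 VC-HIT; vc=[11]
#13 0x1e→b7/s1 L1-HIT; vc=[11]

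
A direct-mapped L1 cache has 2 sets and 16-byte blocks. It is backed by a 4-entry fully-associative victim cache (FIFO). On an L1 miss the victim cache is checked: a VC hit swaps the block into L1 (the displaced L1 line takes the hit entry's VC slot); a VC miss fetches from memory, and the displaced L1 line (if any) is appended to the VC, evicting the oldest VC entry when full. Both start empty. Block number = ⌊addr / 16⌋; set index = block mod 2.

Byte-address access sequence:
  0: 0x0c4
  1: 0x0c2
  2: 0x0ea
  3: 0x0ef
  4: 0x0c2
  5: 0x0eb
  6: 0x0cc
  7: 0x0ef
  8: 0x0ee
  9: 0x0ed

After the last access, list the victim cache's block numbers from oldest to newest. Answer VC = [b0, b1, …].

  [0] addr=0xc4 blk=12 s=0: MISS | VC []
  [1] addr=0xc2 blk=12 s=0: L1-HIT | VC []
  [2] addr=0xea blk=14 s=0: MISS | VC [12]
  [3] addr=0xef blk=14 s=0: L1-HIT | VC [12]
  [4] addr=0xc2 blk=12 s=0: VC-HIT | VC [14]
  [5] addr=0xeb blk=14 s=0: VC-HIT | VC [12]
  [6] addr=0xcc blk=12 s=0: VC-HIT | VC [14]
  [7] addr=0xef blk=14 s=0: VC-HIT | VC [12]
  [8] addr=0xee blk=14 s=0: L1-HIT | VC [12]
  [9] addr=0xed blk=14 s=0: L1-HIT | VC [12]

VC = [12]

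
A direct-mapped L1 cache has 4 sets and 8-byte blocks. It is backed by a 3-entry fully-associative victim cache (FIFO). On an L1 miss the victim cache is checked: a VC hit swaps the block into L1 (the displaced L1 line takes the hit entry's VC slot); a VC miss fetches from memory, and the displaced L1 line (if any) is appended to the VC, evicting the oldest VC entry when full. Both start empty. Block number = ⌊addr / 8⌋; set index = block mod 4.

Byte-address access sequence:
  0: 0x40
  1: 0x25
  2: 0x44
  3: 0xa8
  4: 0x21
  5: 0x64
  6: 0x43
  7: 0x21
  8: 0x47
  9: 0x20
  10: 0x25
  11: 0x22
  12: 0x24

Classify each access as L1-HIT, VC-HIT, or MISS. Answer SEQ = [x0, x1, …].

SEQ = [MISS, MISS, VC-HIT, MISS, VC-HIT, MISS, VC-HIT, VC-HIT, VC-HIT, VC-HIT, L1-HIT, L1-HIT, L1-HIT]

0: 0x40 (blk 8, set 0) → MISS  vc=[]
1: 0x25 (blk 4, set 0) → MISS  vc=[8]
2: 0x44 (blk 8, set 0) → VC-HIT  vc=[4]
3: 0xa8 (blk 21, set 1) → MISS  vc=[4]
4: 0x21 (blk 4, set 0) → VC-HIT  vc=[8]
5: 0x64 (blk 12, set 0) → MISS  vc=[8, 4]
6: 0x43 (blk 8, set 0) → VC-HIT  vc=[12, 4]
7: 0x21 (blk 4, set 0) → VC-HIT  vc=[12, 8]
8: 0x47 (blk 8, set 0) → VC-HIT  vc=[12, 4]
9: 0x20 (blk 4, set 0) → VC-HIT  vc=[12, 8]
10: 0x25 (blk 4, set 0) → L1-HIT  vc=[12, 8]
11: 0x22 (blk 4, set 0) → L1-HIT  vc=[12, 8]
12: 0x24 (blk 4, set 0) → L1-HIT  vc=[12, 8]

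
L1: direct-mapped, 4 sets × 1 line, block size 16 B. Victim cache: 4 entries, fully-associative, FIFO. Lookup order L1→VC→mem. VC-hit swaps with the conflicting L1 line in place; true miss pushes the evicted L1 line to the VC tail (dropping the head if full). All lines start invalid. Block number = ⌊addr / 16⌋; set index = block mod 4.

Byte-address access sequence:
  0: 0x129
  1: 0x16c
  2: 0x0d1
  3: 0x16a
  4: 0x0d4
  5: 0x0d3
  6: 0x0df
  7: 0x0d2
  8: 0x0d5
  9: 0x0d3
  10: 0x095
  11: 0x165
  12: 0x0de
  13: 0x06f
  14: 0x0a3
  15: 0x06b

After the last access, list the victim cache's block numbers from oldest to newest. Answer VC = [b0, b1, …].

VC = [18, 9, 22, 10]

0: 0x129 (blk 18, set 2) → MISS  vc=[]
1: 0x16c (blk 22, set 2) → MISS  vc=[18]
2: 0xd1 (blk 13, set 1) → MISS  vc=[18]
3: 0x16a (blk 22, set 2) → L1-HIT  vc=[18]
4: 0xd4 (blk 13, set 1) → L1-HIT  vc=[18]
5: 0xd3 (blk 13, set 1) → L1-HIT  vc=[18]
6: 0xdf (blk 13, set 1) → L1-HIT  vc=[18]
7: 0xd2 (blk 13, set 1) → L1-HIT  vc=[18]
8: 0xd5 (blk 13, set 1) → L1-HIT  vc=[18]
9: 0xd3 (blk 13, set 1) → L1-HIT  vc=[18]
10: 0x95 (blk 9, set 1) → MISS  vc=[18, 13]
11: 0x165 (blk 22, set 2) → L1-HIT  vc=[18, 13]
12: 0xde (blk 13, set 1) → VC-HIT  vc=[18, 9]
13: 0x6f (blk 6, set 2) → MISS  vc=[18, 9, 22]
14: 0xa3 (blk 10, set 2) → MISS  vc=[18, 9, 22, 6]
15: 0x6b (blk 6, set 2) → VC-HIT  vc=[18, 9, 22, 10]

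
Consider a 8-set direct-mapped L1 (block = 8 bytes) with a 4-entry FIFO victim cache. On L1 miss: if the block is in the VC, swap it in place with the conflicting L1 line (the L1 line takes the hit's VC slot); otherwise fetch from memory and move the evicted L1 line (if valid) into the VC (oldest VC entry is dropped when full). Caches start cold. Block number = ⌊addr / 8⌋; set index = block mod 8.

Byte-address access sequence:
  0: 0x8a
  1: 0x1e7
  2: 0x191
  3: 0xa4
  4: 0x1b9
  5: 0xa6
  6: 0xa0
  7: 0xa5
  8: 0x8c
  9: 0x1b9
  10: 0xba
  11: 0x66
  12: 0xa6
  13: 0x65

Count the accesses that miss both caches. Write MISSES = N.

0: 0x8a (blk 17, set 1) → MISS  vc=[]
1: 0x1e7 (blk 60, set 4) → MISS  vc=[]
2: 0x191 (blk 50, set 2) → MISS  vc=[]
3: 0xa4 (blk 20, set 4) → MISS  vc=[60]
4: 0x1b9 (blk 55, set 7) → MISS  vc=[60]
5: 0xa6 (blk 20, set 4) → L1-HIT  vc=[60]
6: 0xa0 (blk 20, set 4) → L1-HIT  vc=[60]
7: 0xa5 (blk 20, set 4) → L1-HIT  vc=[60]
8: 0x8c (blk 17, set 1) → L1-HIT  vc=[60]
9: 0x1b9 (blk 55, set 7) → L1-HIT  vc=[60]
10: 0xba (blk 23, set 7) → MISS  vc=[60, 55]
11: 0x66 (blk 12, set 4) → MISS  vc=[60, 55, 20]
12: 0xa6 (blk 20, set 4) → VC-HIT  vc=[60, 55, 12]
13: 0x65 (blk 12, set 4) → VC-HIT  vc=[60, 55, 20]

MISSES = 7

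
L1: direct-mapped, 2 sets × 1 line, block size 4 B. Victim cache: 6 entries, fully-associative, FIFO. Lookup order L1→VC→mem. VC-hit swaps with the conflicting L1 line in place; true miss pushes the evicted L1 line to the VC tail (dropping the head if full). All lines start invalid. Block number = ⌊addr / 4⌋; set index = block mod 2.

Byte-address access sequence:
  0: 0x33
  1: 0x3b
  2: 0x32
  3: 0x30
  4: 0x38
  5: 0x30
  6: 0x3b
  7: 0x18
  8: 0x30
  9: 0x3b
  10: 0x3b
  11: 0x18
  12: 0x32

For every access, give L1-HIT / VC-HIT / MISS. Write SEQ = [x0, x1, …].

SEQ = [MISS, MISS, VC-HIT, L1-HIT, VC-HIT, VC-HIT, VC-HIT, MISS, VC-HIT, VC-HIT, L1-HIT, VC-HIT, VC-HIT]

#0 0x33→b12/s0 MISS; vc=[]
#1 0x3b→b14/s0 MISS; vc=[12]
#2 0x32→b12/s0 VC-HIT; vc=[14]
#3 0x30→b12/s0 L1-HIT; vc=[14]
#4 0x38→b14/s0 VC-HIT; vc=[12]
#5 0x30→b12/s0 VC-HIT; vc=[14]
#6 0x3b→b14/s0 VC-HIT; vc=[12]
#7 0x18→b6/s0 MISS; vc=[12,14]
#8 0x30→b12/s0 VC-HIT; vc=[6,14]
#9 0x3b→b14/s0 VC-HIT; vc=[6,12]
#10 0x3b→b14/s0 L1-HIT; vc=[6,12]
#11 0x18→b6/s0 VC-HIT; vc=[14,12]
#12 0x32→b12/s0 VC-HIT; vc=[14,6]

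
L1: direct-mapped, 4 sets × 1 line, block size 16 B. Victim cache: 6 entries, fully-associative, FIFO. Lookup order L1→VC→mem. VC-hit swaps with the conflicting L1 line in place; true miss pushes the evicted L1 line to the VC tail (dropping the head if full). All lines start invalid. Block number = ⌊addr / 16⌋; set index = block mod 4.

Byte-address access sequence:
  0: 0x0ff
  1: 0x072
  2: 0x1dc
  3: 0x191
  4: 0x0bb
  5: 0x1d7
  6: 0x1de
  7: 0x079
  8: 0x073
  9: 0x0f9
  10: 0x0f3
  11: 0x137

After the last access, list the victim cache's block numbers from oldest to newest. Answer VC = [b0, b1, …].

VC = [7, 25, 11, 15]

  [0] addr=0xff blk=15 s=3: MISS | VC []
  [1] addr=0x72 blk=7 s=3: MISS | VC [15]
  [2] addr=0x1dc blk=29 s=1: MISS | VC [15]
  [3] addr=0x191 blk=25 s=1: MISS | VC [15, 29]
  [4] addr=0xbb blk=11 s=3: MISS | VC [15, 29, 7]
  [5] addr=0x1d7 blk=29 s=1: VC-HIT | VC [15, 25, 7]
  [6] addr=0x1de blk=29 s=1: L1-HIT | VC [15, 25, 7]
  [7] addr=0x79 blk=7 s=3: VC-HIT | VC [15, 25, 11]
  [8] addr=0x73 blk=7 s=3: L1-HIT | VC [15, 25, 11]
  [9] addr=0xf9 blk=15 s=3: VC-HIT | VC [7, 25, 11]
  [10] addr=0xf3 blk=15 s=3: L1-HIT | VC [7, 25, 11]
  [11] addr=0x137 blk=19 s=3: MISS | VC [7, 25, 11, 15]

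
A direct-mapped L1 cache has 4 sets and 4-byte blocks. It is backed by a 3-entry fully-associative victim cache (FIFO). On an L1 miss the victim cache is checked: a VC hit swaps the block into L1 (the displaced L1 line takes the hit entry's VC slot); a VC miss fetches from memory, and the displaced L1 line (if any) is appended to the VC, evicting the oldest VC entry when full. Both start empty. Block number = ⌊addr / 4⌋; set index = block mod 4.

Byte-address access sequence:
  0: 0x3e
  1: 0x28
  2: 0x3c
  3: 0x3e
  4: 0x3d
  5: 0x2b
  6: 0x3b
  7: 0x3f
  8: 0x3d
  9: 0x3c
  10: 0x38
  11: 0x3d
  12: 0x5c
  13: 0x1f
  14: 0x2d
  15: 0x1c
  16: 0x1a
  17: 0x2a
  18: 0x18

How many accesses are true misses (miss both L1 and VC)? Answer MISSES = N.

MISSES = 8

  [0] addr=0x3e blk=15 s=3: MISS | VC []
  [1] addr=0x28 blk=10 s=2: MISS | VC []
  [2] addr=0x3c blk=15 s=3: L1-HIT | VC []
  [3] addr=0x3e blk=15 s=3: L1-HIT | VC []
  [4] addr=0x3d blk=15 s=3: L1-HIT | VC []
  [5] addr=0x2b blk=10 s=2: L1-HIT | VC []
  [6] addr=0x3b blk=14 s=2: MISS | VC [10]
  [7] addr=0x3f blk=15 s=3: L1-HIT | VC [10]
  [8] addr=0x3d blk=15 s=3: L1-HIT | VC [10]
  [9] addr=0x3c blk=15 s=3: L1-HIT | VC [10]
  [10] addr=0x38 blk=14 s=2: L1-HIT | VC [10]
  [11] addr=0x3d blk=15 s=3: L1-HIT | VC [10]
  [12] addr=0x5c blk=23 s=3: MISS | VC [10, 15]
  [13] addr=0x1f blk=7 s=3: MISS | VC [10, 15, 23]
  [14] addr=0x2d blk=11 s=3: MISS | VC [15, 23, 7]
  [15] addr=0x1c blk=7 s=3: VC-HIT | VC [15, 23, 11]
  [16] addr=0x1a blk=6 s=2: MISS | VC [23, 11, 14]
  [17] addr=0x2a blk=10 s=2: MISS | VC [11, 14, 6]
  [18] addr=0x18 blk=6 s=2: VC-HIT | VC [11, 14, 10]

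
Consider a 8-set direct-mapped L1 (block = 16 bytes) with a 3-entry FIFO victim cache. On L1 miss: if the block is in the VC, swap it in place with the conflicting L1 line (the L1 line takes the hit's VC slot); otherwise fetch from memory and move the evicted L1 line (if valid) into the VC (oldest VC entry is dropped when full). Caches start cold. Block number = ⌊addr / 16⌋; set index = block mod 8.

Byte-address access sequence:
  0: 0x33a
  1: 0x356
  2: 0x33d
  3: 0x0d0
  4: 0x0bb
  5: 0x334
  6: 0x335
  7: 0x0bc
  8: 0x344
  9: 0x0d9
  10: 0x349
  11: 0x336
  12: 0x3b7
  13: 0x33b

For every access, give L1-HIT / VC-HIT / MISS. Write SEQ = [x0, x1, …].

  [0] addr=0x33a blk=51 s=3: MISS | VC []
  [1] addr=0x356 blk=53 s=5: MISS | VC []
  [2] addr=0x33d blk=51 s=3: L1-HIT | VC []
  [3] addr=0xd0 blk=13 s=5: MISS | VC [53]
  [4] addr=0xbb blk=11 s=3: MISS | VC [53, 51]
  [5] addr=0x334 blk=51 s=3: VC-HIT | VC [53, 11]
  [6] addr=0x335 blk=51 s=3: L1-HIT | VC [53, 11]
  [7] addr=0xbc blk=11 s=3: VC-HIT | VC [53, 51]
  [8] addr=0x344 blk=52 s=4: MISS | VC [53, 51]
  [9] addr=0xd9 blk=13 s=5: L1-HIT | VC [53, 51]
  [10] addr=0x349 blk=52 s=4: L1-HIT | VC [53, 51]
  [11] addr=0x336 blk=51 s=3: VC-HIT | VC [53, 11]
  [12] addr=0x3b7 blk=59 s=3: MISS | VC [53, 11, 51]
  [13] addr=0x33b blk=51 s=3: VC-HIT | VC [53, 11, 59]

SEQ = [MISS, MISS, L1-HIT, MISS, MISS, VC-HIT, L1-HIT, VC-HIT, MISS, L1-HIT, L1-HIT, VC-HIT, MISS, VC-HIT]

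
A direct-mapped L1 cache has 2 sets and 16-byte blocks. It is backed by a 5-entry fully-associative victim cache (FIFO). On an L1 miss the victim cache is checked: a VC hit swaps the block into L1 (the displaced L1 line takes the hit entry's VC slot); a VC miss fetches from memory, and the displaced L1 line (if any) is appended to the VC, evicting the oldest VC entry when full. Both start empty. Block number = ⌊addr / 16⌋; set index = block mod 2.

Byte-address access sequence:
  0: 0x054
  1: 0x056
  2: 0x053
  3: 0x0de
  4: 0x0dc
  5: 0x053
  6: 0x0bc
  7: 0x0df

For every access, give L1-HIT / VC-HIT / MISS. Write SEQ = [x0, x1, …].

SEQ = [MISS, L1-HIT, L1-HIT, MISS, L1-HIT, VC-HIT, MISS, VC-HIT]

0: 0x54 (blk 5, set 1) → MISS  vc=[]
1: 0x56 (blk 5, set 1) → L1-HIT  vc=[]
2: 0x53 (blk 5, set 1) → L1-HIT  vc=[]
3: 0xde (blk 13, set 1) → MISS  vc=[5]
4: 0xdc (blk 13, set 1) → L1-HIT  vc=[5]
5: 0x53 (blk 5, set 1) → VC-HIT  vc=[13]
6: 0xbc (blk 11, set 1) → MISS  vc=[13, 5]
7: 0xdf (blk 13, set 1) → VC-HIT  vc=[11, 5]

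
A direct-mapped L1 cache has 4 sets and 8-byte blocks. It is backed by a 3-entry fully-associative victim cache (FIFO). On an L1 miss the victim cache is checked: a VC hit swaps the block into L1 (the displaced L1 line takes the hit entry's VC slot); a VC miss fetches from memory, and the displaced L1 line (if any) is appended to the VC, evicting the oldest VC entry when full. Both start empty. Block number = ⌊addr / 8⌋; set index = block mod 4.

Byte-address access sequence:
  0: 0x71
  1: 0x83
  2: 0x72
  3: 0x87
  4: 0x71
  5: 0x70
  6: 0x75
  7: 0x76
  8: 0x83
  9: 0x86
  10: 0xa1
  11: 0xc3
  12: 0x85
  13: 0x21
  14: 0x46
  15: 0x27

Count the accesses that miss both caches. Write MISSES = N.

0: 0x71 (blk 14, set 2) → MISS  vc=[]
1: 0x83 (blk 16, set 0) → MISS  vc=[]
2: 0x72 (blk 14, set 2) → L1-HIT  vc=[]
3: 0x87 (blk 16, set 0) → L1-HIT  vc=[]
4: 0x71 (blk 14, set 2) → L1-HIT  vc=[]
5: 0x70 (blk 14, set 2) → L1-HIT  vc=[]
6: 0x75 (blk 14, set 2) → L1-HIT  vc=[]
7: 0x76 (blk 14, set 2) → L1-HIT  vc=[]
8: 0x83 (blk 16, set 0) → L1-HIT  vc=[]
9: 0x86 (blk 16, set 0) → L1-HIT  vc=[]
10: 0xa1 (blk 20, set 0) → MISS  vc=[16]
11: 0xc3 (blk 24, set 0) → MISS  vc=[16, 20]
12: 0x85 (blk 16, set 0) → VC-HIT  vc=[24, 20]
13: 0x21 (blk 4, set 0) → MISS  vc=[24, 20, 16]
14: 0x46 (blk 8, set 0) → MISS  vc=[20, 16, 4]
15: 0x27 (blk 4, set 0) → VC-HIT  vc=[20, 16, 8]

MISSES = 6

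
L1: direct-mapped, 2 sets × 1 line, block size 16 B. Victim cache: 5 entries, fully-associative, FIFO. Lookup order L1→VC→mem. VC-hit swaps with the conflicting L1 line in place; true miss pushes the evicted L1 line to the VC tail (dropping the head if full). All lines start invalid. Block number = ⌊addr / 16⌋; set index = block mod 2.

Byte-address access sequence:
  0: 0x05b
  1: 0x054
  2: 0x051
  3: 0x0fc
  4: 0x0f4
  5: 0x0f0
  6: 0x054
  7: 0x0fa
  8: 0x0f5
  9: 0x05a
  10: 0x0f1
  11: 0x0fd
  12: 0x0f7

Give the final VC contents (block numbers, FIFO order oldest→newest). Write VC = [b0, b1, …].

#0 0x5b→b5/s1 MISS; vc=[]
#1 0x54→b5/s1 L1-HIT; vc=[]
#2 0x51→b5/s1 L1-HIT; vc=[]
#3 0xfc→b15/s1 MISS; vc=[5]
#4 0xf4→b15/s1 L1-HIT; vc=[5]
#5 0xf0→b15/s1 L1-HIT; vc=[5]
#6 0x54→b5/s1 VC-HIT; vc=[15]
#7 0xfa→b15/s1 VC-HIT; vc=[5]
#8 0xf5→b15/s1 L1-HIT; vc=[5]
#9 0x5a→b5/s1 VC-HIT; vc=[15]
#10 0xf1→b15/s1 VC-HIT; vc=[5]
#11 0xfd→b15/s1 L1-HIT; vc=[5]
#12 0xf7→b15/s1 L1-HIT; vc=[5]

VC = [5]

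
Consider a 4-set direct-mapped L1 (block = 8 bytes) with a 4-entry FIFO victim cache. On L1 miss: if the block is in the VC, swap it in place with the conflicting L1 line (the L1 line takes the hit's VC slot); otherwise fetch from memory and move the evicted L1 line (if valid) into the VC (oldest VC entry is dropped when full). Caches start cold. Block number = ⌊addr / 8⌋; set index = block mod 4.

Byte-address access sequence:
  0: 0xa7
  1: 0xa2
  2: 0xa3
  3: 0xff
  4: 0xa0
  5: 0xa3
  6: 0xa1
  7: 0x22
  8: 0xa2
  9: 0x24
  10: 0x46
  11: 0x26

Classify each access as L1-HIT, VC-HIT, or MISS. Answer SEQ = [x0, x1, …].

0: 0xa7 (blk 20, set 0) → MISS  vc=[]
1: 0xa2 (blk 20, set 0) → L1-HIT  vc=[]
2: 0xa3 (blk 20, set 0) → L1-HIT  vc=[]
3: 0xff (blk 31, set 3) → MISS  vc=[]
4: 0xa0 (blk 20, set 0) → L1-HIT  vc=[]
5: 0xa3 (blk 20, set 0) → L1-HIT  vc=[]
6: 0xa1 (blk 20, set 0) → L1-HIT  vc=[]
7: 0x22 (blk 4, set 0) → MISS  vc=[20]
8: 0xa2 (blk 20, set 0) → VC-HIT  vc=[4]
9: 0x24 (blk 4, set 0) → VC-HIT  vc=[20]
10: 0x46 (blk 8, set 0) → MISS  vc=[20, 4]
11: 0x26 (blk 4, set 0) → VC-HIT  vc=[20, 8]

SEQ = [MISS, L1-HIT, L1-HIT, MISS, L1-HIT, L1-HIT, L1-HIT, MISS, VC-HIT, VC-HIT, MISS, VC-HIT]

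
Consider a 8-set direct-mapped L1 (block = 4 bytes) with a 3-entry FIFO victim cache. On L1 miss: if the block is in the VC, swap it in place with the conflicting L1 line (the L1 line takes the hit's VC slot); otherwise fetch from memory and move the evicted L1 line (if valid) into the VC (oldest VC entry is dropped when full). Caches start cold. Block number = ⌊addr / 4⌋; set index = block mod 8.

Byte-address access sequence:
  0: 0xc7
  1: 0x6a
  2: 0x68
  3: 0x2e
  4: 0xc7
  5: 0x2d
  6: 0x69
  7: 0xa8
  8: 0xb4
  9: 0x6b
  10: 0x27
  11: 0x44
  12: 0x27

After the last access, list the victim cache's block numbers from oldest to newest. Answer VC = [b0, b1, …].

0: 0xc7 (blk 49, set 1) → MISS  vc=[]
1: 0x6a (blk 26, set 2) → MISS  vc=[]
2: 0x68 (blk 26, set 2) → L1-HIT  vc=[]
3: 0x2e (blk 11, set 3) → MISS  vc=[]
4: 0xc7 (blk 49, set 1) → L1-HIT  vc=[]
5: 0x2d (blk 11, set 3) → L1-HIT  vc=[]
6: 0x69 (blk 26, set 2) → L1-HIT  vc=[]
7: 0xa8 (blk 42, set 2) → MISS  vc=[26]
8: 0xb4 (blk 45, set 5) → MISS  vc=[26]
9: 0x6b (blk 26, set 2) → VC-HIT  vc=[42]
10: 0x27 (blk 9, set 1) → MISS  vc=[42, 49]
11: 0x44 (blk 17, set 1) → MISS  vc=[42, 49, 9]
12: 0x27 (blk 9, set 1) → VC-HIT  vc=[42, 49, 17]

VC = [42, 49, 17]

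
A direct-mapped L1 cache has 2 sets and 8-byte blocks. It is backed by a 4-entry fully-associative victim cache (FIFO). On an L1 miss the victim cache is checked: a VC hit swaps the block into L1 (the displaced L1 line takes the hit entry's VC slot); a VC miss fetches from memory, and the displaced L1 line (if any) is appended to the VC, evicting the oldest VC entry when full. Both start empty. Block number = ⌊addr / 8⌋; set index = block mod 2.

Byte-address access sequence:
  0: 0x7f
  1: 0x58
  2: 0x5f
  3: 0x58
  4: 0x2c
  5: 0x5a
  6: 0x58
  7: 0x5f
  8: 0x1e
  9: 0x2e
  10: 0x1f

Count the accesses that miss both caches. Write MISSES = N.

MISSES = 4

0: 0x7f (blk 15, set 1) → MISS  vc=[]
1: 0x58 (blk 11, set 1) → MISS  vc=[15]
2: 0x5f (blk 11, set 1) → L1-HIT  vc=[15]
3: 0x58 (blk 11, set 1) → L1-HIT  vc=[15]
4: 0x2c (blk 5, set 1) → MISS  vc=[15, 11]
5: 0x5a (blk 11, set 1) → VC-HIT  vc=[15, 5]
6: 0x58 (blk 11, set 1) → L1-HIT  vc=[15, 5]
7: 0x5f (blk 11, set 1) → L1-HIT  vc=[15, 5]
8: 0x1e (blk 3, set 1) → MISS  vc=[15, 5, 11]
9: 0x2e (blk 5, set 1) → VC-HIT  vc=[15, 3, 11]
10: 0x1f (blk 3, set 1) → VC-HIT  vc=[15, 5, 11]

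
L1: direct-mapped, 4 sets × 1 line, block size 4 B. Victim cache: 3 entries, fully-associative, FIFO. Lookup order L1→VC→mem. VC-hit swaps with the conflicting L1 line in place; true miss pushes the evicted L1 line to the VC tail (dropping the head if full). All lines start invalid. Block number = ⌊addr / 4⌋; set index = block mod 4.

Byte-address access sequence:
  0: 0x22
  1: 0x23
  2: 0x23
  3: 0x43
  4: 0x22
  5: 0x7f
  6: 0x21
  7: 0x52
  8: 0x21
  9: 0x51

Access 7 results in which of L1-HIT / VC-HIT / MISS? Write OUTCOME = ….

  [0] addr=0x22 blk=8 s=0: MISS | VC []
  [1] addr=0x23 blk=8 s=0: L1-HIT | VC []
  [2] addr=0x23 blk=8 s=0: L1-HIT | VC []
  [3] addr=0x43 blk=16 s=0: MISS | VC [8]
  [4] addr=0x22 blk=8 s=0: VC-HIT | VC [16]
  [5] addr=0x7f blk=31 s=3: MISS | VC [16]
  [6] addr=0x21 blk=8 s=0: L1-HIT | VC [16]
  [7] addr=0x52 blk=20 s=0: MISS | VC [16, 8]
  [8] addr=0x21 blk=8 s=0: VC-HIT | VC [16, 20]
  [9] addr=0x51 blk=20 s=0: VC-HIT | VC [16, 8]

OUTCOME = MISS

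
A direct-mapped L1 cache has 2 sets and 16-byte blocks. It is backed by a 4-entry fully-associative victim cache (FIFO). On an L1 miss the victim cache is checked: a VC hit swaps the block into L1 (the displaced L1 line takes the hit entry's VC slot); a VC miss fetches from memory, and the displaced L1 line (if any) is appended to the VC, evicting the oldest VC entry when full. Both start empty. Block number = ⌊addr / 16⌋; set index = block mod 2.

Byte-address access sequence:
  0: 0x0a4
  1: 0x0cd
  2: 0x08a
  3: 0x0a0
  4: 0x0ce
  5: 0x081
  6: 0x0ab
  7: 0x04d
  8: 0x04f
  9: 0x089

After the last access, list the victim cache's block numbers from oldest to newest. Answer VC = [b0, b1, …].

#0 0xa4→b10/s0 MISS; vc=[]
#1 0xcd→b12/s0 MISS; vc=[10]
#2 0x8a→b8/s0 MISS; vc=[10,12]
#3 0xa0→b10/s0 VC-HIT; vc=[8,12]
#4 0xce→b12/s0 VC-HIT; vc=[8,10]
#5 0x81→b8/s0 VC-HIT; vc=[12,10]
#6 0xab→b10/s0 VC-HIT; vc=[12,8]
#7 0x4d→b4/s0 MISS; vc=[12,8,10]
#8 0x4f→b4/s0 L1-HIT; vc=[12,8,10]
#9 0x89→b8/s0 VC-HIT; vc=[12,4,10]

VC = [12, 4, 10]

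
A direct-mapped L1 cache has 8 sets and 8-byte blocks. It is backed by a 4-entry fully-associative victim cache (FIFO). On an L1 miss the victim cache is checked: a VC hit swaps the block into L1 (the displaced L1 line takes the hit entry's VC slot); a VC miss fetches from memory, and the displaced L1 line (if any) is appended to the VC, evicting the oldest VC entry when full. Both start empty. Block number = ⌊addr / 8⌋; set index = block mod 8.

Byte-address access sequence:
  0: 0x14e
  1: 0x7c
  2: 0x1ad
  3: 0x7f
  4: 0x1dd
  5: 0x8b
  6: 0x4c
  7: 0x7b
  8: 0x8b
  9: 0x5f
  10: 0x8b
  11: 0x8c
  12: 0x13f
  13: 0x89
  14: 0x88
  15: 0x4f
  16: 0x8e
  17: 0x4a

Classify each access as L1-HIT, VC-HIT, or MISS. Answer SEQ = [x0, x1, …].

SEQ = [MISS, MISS, MISS, L1-HIT, MISS, MISS, MISS, L1-HIT, VC-HIT, MISS, L1-HIT, L1-HIT, MISS, L1-HIT, L1-HIT, VC-HIT, VC-HIT, VC-HIT]

#0 0x14e→b41/s1 MISS; vc=[]
#1 0x7c→b15/s7 MISS; vc=[]
#2 0x1ad→b53/s5 MISS; vc=[]
#3 0x7f→b15/s7 L1-HIT; vc=[]
#4 0x1dd→b59/s3 MISS; vc=[]
#5 0x8b→b17/s1 MISS; vc=[41]
#6 0x4c→b9/s1 MISS; vc=[41,17]
#7 0x7b→b15/s7 L1-HIT; vc=[41,17]
#8 0x8b→b17/s1 VC-HIT; vc=[41,9]
#9 0x5f→b11/s3 MISS; vc=[41,9,59]
#10 0x8b→b17/s1 L1-HIT; vc=[41,9,59]
#11 0x8c→b17/s1 L1-HIT; vc=[41,9,59]
#12 0x13f→b39/s7 MISS; vc=[41,9,59,15]
#13 0x89→b17/s1 L1-HIT; vc=[41,9,59,15]
#14 0x88→b17/s1 L1-HIT; vc=[41,9,59,15]
#15 0x4f→b9/s1 VC-HIT; vc=[41,17,59,15]
#16 0x8e→b17/s1 VC-HIT; vc=[41,9,59,15]
#17 0x4a→b9/s1 VC-HIT; vc=[41,17,59,15]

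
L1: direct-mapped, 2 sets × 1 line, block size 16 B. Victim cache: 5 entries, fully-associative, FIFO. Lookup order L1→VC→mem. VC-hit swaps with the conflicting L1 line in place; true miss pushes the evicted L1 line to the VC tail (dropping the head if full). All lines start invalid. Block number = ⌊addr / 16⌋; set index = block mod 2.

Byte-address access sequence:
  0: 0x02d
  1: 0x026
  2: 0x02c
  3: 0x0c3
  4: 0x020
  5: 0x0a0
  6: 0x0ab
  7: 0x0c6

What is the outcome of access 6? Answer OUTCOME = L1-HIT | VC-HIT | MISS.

0: 0x2d (blk 2, set 0) → MISS  vc=[]
1: 0x26 (blk 2, set 0) → L1-HIT  vc=[]
2: 0x2c (blk 2, set 0) → L1-HIT  vc=[]
3: 0xc3 (blk 12, set 0) → MISS  vc=[2]
4: 0x20 (blk 2, set 0) → VC-HIT  vc=[12]
5: 0xa0 (blk 10, set 0) → MISS  vc=[12, 2]
6: 0xab (blk 10, set 0) → L1-HIT  vc=[12, 2]
7: 0xc6 (blk 12, set 0) → VC-HIT  vc=[10, 2]

OUTCOME = L1-HIT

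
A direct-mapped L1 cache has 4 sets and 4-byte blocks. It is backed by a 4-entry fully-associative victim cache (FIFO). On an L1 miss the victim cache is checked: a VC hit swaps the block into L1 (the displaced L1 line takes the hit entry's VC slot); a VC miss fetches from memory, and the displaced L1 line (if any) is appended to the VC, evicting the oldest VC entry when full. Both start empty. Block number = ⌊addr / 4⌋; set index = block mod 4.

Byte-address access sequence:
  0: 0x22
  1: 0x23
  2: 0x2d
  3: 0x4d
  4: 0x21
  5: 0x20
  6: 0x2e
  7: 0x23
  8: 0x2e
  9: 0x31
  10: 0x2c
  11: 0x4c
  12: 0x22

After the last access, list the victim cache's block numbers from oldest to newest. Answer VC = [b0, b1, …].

VC = [11, 12]

#0 0x22→b8/s0 MISS; vc=[]
#1 0x23→b8/s0 L1-HIT; vc=[]
#2 0x2d→b11/s3 MISS; vc=[]
#3 0x4d→b19/s3 MISS; vc=[11]
#4 0x21→b8/s0 L1-HIT; vc=[11]
#5 0x20→b8/s0 L1-HIT; vc=[11]
#6 0x2e→b11/s3 VC-HIT; vc=[19]
#7 0x23→b8/s0 L1-HIT; vc=[19]
#8 0x2e→b11/s3 L1-HIT; vc=[19]
#9 0x31→b12/s0 MISS; vc=[19,8]
#10 0x2c→b11/s3 L1-HIT; vc=[19,8]
#11 0x4c→b19/s3 VC-HIT; vc=[11,8]
#12 0x22→b8/s0 VC-HIT; vc=[11,12]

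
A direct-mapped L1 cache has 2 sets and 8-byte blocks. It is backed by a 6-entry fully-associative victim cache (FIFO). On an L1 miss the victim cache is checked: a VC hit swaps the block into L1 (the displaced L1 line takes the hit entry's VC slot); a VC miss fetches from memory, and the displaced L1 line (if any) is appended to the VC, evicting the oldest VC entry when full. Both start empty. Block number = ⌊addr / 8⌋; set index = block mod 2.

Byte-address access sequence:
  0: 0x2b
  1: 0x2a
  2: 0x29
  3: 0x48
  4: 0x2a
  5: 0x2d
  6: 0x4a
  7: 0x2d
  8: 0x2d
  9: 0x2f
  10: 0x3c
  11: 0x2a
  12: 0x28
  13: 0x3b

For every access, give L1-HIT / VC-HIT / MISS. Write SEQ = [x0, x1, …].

SEQ = [MISS, L1-HIT, L1-HIT, MISS, VC-HIT, L1-HIT, VC-HIT, VC-HIT, L1-HIT, L1-HIT, MISS, VC-HIT, L1-HIT, VC-HIT]

0: 0x2b (blk 5, set 1) → MISS  vc=[]
1: 0x2a (blk 5, set 1) → L1-HIT  vc=[]
2: 0x29 (blk 5, set 1) → L1-HIT  vc=[]
3: 0x48 (blk 9, set 1) → MISS  vc=[5]
4: 0x2a (blk 5, set 1) → VC-HIT  vc=[9]
5: 0x2d (blk 5, set 1) → L1-HIT  vc=[9]
6: 0x4a (blk 9, set 1) → VC-HIT  vc=[5]
7: 0x2d (blk 5, set 1) → VC-HIT  vc=[9]
8: 0x2d (blk 5, set 1) → L1-HIT  vc=[9]
9: 0x2f (blk 5, set 1) → L1-HIT  vc=[9]
10: 0x3c (blk 7, set 1) → MISS  vc=[9, 5]
11: 0x2a (blk 5, set 1) → VC-HIT  vc=[9, 7]
12: 0x28 (blk 5, set 1) → L1-HIT  vc=[9, 7]
13: 0x3b (blk 7, set 1) → VC-HIT  vc=[9, 5]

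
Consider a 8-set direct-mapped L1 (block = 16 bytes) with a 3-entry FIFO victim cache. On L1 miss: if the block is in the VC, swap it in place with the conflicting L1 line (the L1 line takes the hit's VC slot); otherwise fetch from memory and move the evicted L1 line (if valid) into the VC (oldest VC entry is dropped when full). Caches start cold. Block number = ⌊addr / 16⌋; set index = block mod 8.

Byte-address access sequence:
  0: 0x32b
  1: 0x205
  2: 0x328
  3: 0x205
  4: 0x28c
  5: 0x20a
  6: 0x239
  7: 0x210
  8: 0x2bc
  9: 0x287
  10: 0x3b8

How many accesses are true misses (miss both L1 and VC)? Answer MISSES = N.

#0 0x32b→b50/s2 MISS; vc=[]
#1 0x205→b32/s0 MISS; vc=[]
#2 0x328→b50/s2 L1-HIT; vc=[]
#3 0x205→b32/s0 L1-HIT; vc=[]
#4 0x28c→b40/s0 MISS; vc=[32]
#5 0x20a→b32/s0 VC-HIT; vc=[40]
#6 0x239→b35/s3 MISS; vc=[40]
#7 0x210→b33/s1 MISS; vc=[40]
#8 0x2bc→b43/s3 MISS; vc=[40,35]
#9 0x287→b40/s0 VC-HIT; vc=[32,35]
#10 0x3b8→b59/s3 MISS; vc=[32,35,43]

MISSES = 7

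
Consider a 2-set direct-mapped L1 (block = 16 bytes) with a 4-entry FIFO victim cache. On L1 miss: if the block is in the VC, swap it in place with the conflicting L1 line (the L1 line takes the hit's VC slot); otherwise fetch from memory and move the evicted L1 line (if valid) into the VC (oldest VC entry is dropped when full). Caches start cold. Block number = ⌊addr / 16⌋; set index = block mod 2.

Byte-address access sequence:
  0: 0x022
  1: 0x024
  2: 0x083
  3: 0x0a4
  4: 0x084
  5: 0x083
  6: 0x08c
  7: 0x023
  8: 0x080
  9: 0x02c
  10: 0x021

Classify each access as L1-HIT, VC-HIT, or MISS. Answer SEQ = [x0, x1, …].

  [0] addr=0x22 blk=2 s=0: MISS | VC []
  [1] addr=0x24 blk=2 s=0: L1-HIT | VC []
  [2] addr=0x83 blk=8 s=0: MISS | VC [2]
  [3] addr=0xa4 blk=10 s=0: MISS | VC [2, 8]
  [4] addr=0x84 blk=8 s=0: VC-HIT | VC [2, 10]
  [5] addr=0x83 blk=8 s=0: L1-HIT | VC [2, 10]
  [6] addr=0x8c blk=8 s=0: L1-HIT | VC [2, 10]
  [7] addr=0x23 blk=2 s=0: VC-HIT | VC [8, 10]
  [8] addr=0x80 blk=8 s=0: VC-HIT | VC [2, 10]
  [9] addr=0x2c blk=2 s=0: VC-HIT | VC [8, 10]
  [10] addr=0x21 blk=2 s=0: L1-HIT | VC [8, 10]

SEQ = [MISS, L1-HIT, MISS, MISS, VC-HIT, L1-HIT, L1-HIT, VC-HIT, VC-HIT, VC-HIT, L1-HIT]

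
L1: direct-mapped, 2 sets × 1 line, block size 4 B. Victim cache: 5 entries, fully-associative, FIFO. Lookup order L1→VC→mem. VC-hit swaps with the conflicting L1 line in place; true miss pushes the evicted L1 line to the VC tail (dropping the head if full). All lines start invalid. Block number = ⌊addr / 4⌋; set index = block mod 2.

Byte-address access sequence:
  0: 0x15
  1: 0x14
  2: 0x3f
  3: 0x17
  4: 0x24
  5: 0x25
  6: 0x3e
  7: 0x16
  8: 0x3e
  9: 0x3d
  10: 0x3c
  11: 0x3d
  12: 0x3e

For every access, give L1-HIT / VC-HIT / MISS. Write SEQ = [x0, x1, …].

SEQ = [MISS, L1-HIT, MISS, VC-HIT, MISS, L1-HIT, VC-HIT, VC-HIT, VC-HIT, L1-HIT, L1-HIT, L1-HIT, L1-HIT]

0: 0x15 (blk 5, set 1) → MISS  vc=[]
1: 0x14 (blk 5, set 1) → L1-HIT  vc=[]
2: 0x3f (blk 15, set 1) → MISS  vc=[5]
3: 0x17 (blk 5, set 1) → VC-HIT  vc=[15]
4: 0x24 (blk 9, set 1) → MISS  vc=[15, 5]
5: 0x25 (blk 9, set 1) → L1-HIT  vc=[15, 5]
6: 0x3e (blk 15, set 1) → VC-HIT  vc=[9, 5]
7: 0x16 (blk 5, set 1) → VC-HIT  vc=[9, 15]
8: 0x3e (blk 15, set 1) → VC-HIT  vc=[9, 5]
9: 0x3d (blk 15, set 1) → L1-HIT  vc=[9, 5]
10: 0x3c (blk 15, set 1) → L1-HIT  vc=[9, 5]
11: 0x3d (blk 15, set 1) → L1-HIT  vc=[9, 5]
12: 0x3e (blk 15, set 1) → L1-HIT  vc=[9, 5]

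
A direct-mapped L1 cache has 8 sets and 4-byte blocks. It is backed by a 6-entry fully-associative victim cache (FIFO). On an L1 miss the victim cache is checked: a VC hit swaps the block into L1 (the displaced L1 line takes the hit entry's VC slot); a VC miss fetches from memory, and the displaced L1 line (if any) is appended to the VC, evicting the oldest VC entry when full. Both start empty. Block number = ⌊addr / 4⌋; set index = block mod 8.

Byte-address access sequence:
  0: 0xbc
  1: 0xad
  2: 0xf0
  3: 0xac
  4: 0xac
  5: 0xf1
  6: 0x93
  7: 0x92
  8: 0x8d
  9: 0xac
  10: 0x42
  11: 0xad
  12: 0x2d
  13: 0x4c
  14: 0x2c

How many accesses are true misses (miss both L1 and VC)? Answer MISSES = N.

MISSES = 8

  [0] addr=0xbc blk=47 s=7: MISS | VC []
  [1] addr=0xad blk=43 s=3: MISS | VC []
  [2] addr=0xf0 blk=60 s=4: MISS | VC []
  [3] addr=0xac blk=43 s=3: L1-HIT | VC []
  [4] addr=0xac blk=43 s=3: L1-HIT | VC []
  [5] addr=0xf1 blk=60 s=4: L1-HIT | VC []
  [6] addr=0x93 blk=36 s=4: MISS | VC [60]
  [7] addr=0x92 blk=36 s=4: L1-HIT | VC [60]
  [8] addr=0x8d blk=35 s=3: MISS | VC [60, 43]
  [9] addr=0xac blk=43 s=3: VC-HIT | VC [60, 35]
  [10] addr=0x42 blk=16 s=0: MISS | VC [60, 35]
  [11] addr=0xad blk=43 s=3: L1-HIT | VC [60, 35]
  [12] addr=0x2d blk=11 s=3: MISS | VC [60, 35, 43]
  [13] addr=0x4c blk=19 s=3: MISS | VC [60, 35, 43, 11]
  [14] addr=0x2c blk=11 s=3: VC-HIT | VC [60, 35, 43, 19]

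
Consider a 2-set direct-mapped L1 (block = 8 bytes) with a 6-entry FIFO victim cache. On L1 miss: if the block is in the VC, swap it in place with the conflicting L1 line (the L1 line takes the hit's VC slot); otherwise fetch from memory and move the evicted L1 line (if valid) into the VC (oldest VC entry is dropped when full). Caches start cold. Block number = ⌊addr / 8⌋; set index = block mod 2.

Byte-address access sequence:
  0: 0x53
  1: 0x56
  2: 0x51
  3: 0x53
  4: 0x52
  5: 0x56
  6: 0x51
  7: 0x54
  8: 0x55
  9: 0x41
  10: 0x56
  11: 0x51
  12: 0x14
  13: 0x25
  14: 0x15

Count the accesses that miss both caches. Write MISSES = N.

MISSES = 4

  [0] addr=0x53 blk=10 s=0: MISS | VC []
  [1] addr=0x56 blk=10 s=0: L1-HIT | VC []
  [2] addr=0x51 blk=10 s=0: L1-HIT | VC []
  [3] addr=0x53 blk=10 s=0: L1-HIT | VC []
  [4] addr=0x52 blk=10 s=0: L1-HIT | VC []
  [5] addr=0x56 blk=10 s=0: L1-HIT | VC []
  [6] addr=0x51 blk=10 s=0: L1-HIT | VC []
  [7] addr=0x54 blk=10 s=0: L1-HIT | VC []
  [8] addr=0x55 blk=10 s=0: L1-HIT | VC []
  [9] addr=0x41 blk=8 s=0: MISS | VC [10]
  [10] addr=0x56 blk=10 s=0: VC-HIT | VC [8]
  [11] addr=0x51 blk=10 s=0: L1-HIT | VC [8]
  [12] addr=0x14 blk=2 s=0: MISS | VC [8, 10]
  [13] addr=0x25 blk=4 s=0: MISS | VC [8, 10, 2]
  [14] addr=0x15 blk=2 s=0: VC-HIT | VC [8, 10, 4]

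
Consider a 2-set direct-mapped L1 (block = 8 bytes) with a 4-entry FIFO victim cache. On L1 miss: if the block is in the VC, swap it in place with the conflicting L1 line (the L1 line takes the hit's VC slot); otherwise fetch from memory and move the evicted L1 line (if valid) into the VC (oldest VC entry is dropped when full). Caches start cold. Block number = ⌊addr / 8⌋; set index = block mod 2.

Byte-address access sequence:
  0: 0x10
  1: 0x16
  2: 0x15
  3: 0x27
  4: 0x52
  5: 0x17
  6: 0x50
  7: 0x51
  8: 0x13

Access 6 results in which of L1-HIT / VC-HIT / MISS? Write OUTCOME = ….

  [0] addr=0x10 blk=2 s=0: MISS | VC []
  [1] addr=0x16 blk=2 s=0: L1-HIT | VC []
  [2] addr=0x15 blk=2 s=0: L1-HIT | VC []
  [3] addr=0x27 blk=4 s=0: MISS | VC [2]
  [4] addr=0x52 blk=10 s=0: MISS | VC [2, 4]
  [5] addr=0x17 blk=2 s=0: VC-HIT | VC [10, 4]
  [6] addr=0x50 blk=10 s=0: VC-HIT | VC [2, 4]
  [7] addr=0x51 blk=10 s=0: L1-HIT | VC [2, 4]
  [8] addr=0x13 blk=2 s=0: VC-HIT | VC [10, 4]

OUTCOME = VC-HIT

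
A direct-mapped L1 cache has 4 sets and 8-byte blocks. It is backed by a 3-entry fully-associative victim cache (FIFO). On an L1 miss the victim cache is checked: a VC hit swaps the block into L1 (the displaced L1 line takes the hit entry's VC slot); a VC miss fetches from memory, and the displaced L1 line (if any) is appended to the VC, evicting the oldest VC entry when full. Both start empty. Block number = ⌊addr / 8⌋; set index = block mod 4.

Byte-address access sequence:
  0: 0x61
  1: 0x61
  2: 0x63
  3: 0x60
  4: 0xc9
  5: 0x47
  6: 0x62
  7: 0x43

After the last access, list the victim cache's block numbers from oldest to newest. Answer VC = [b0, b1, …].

0: 0x61 (blk 12, set 0) → MISS  vc=[]
1: 0x61 (blk 12, set 0) → L1-HIT  vc=[]
2: 0x63 (blk 12, set 0) → L1-HIT  vc=[]
3: 0x60 (blk 12, set 0) → L1-HIT  vc=[]
4: 0xc9 (blk 25, set 1) → MISS  vc=[]
5: 0x47 (blk 8, set 0) → MISS  vc=[12]
6: 0x62 (blk 12, set 0) → VC-HIT  vc=[8]
7: 0x43 (blk 8, set 0) → VC-HIT  vc=[12]

VC = [12]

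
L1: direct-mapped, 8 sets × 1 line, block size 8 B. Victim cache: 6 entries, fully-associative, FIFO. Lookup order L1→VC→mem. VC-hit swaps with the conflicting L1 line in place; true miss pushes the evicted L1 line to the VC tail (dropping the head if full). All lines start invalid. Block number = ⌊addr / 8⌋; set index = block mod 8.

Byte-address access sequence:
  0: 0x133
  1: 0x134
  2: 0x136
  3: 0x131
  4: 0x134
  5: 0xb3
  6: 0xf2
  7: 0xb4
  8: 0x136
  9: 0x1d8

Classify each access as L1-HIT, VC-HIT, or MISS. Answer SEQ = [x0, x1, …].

SEQ = [MISS, L1-HIT, L1-HIT, L1-HIT, L1-HIT, MISS, MISS, VC-HIT, VC-HIT, MISS]

  [0] addr=0x133 blk=38 s=6: MISS | VC []
  [1] addr=0x134 blk=38 s=6: L1-HIT | VC []
  [2] addr=0x136 blk=38 s=6: L1-HIT | VC []
  [3] addr=0x131 blk=38 s=6: L1-HIT | VC []
  [4] addr=0x134 blk=38 s=6: L1-HIT | VC []
  [5] addr=0xb3 blk=22 s=6: MISS | VC [38]
  [6] addr=0xf2 blk=30 s=6: MISS | VC [38, 22]
  [7] addr=0xb4 blk=22 s=6: VC-HIT | VC [38, 30]
  [8] addr=0x136 blk=38 s=6: VC-HIT | VC [22, 30]
  [9] addr=0x1d8 blk=59 s=3: MISS | VC [22, 30]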